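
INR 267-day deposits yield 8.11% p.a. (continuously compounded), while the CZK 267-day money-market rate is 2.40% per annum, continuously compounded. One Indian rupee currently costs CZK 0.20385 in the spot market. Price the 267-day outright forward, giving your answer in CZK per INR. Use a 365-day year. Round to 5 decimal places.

T = 267/365 years.
CZK accumulates by e^(0.0240×267/365) = 1.0177112.
Growth of 1 INR over T: e^(0.0811×267/365) = 1.0611203.
CIP: F = S · (grow CZK)/(grow INR) = 0.20385 × 1.0177112/1.0611203 = 0.1955108 CZK per INR.

0.19551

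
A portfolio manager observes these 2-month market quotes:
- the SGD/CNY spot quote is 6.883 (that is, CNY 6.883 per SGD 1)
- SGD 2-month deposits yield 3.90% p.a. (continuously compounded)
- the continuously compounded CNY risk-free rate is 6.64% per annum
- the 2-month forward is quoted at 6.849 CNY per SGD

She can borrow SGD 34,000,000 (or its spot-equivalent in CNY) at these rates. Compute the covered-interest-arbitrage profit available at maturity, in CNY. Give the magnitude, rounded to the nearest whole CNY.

T = 2/12 years.
Route A — deposit SGD, sell forward: 34,000,000 × 1.00652117085 × 6.849 = CNY 234,384,558.97.
Route B — convert at spot, deposit CNY: 34,000,000 × 6.883 × 1.01112812874 = CNY 236,626,226.94.
The quoted forward undervalues SGD, so borrow SGD, convert to CNY at spot, deposit the CNY at 6.64%, and buy SGD forward at 6.849 to cover the loan.
Profit = 236,626,226.94 − 234,384,558.97 = CNY 2,241,668.

CNY 2,241,668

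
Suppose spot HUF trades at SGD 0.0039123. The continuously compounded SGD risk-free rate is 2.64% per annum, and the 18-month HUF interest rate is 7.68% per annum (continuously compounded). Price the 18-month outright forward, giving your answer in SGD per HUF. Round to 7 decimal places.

0.0036274

T = 18/12 years.
Growth of 1 SGD over T: e^(0.0264×18/12) = 1.0403945.
HUF accumulates by e^(0.0768×18/12) = 1.1220978.
CIP: F = S · (grow SGD)/(grow HUF) = 0.0039123 × 1.0403945/1.1220978 = 0.003627434 SGD per HUF.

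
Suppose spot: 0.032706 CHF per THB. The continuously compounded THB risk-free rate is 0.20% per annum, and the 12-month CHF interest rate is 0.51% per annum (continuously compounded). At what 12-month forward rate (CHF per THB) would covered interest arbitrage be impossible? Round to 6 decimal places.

0.032808

T = 1 year.
Growth of 1 CHF over T: e^(0.0051×1) = 1.005113.
THB accumulates by e^(0.0020×1) = 1.002002.
Forward (CHF per THB) = 0.032706 × 1.005113 / 1.002002 = 0.03280755.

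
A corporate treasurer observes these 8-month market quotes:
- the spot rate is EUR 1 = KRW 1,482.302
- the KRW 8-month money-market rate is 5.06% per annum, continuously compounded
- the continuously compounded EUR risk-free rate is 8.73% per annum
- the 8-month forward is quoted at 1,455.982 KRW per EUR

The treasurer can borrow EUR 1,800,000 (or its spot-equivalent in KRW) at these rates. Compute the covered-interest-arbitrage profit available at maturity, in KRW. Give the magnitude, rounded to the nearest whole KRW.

T = 8/12 years.
Route A — deposit EUR, sell forward: 1,800,000 × 1.059926959905 × 1455.982 = KRW 2,777,822,234.89.
Route B — convert at spot, deposit KRW: 1,800,000 × 1482.302 × 1.034308754282 = KRW 2,759,684,283.16.
The quoted forward overvalues EUR, so borrow KRW, buy EUR at spot, deposit the EUR at 8.73%, and sell the proceeds forward at 1,455.982.
Arbitrage profit = |2,777,822,234.89 − 2,759,684,283.16| = KRW 18,137,952.

KRW 18,137,952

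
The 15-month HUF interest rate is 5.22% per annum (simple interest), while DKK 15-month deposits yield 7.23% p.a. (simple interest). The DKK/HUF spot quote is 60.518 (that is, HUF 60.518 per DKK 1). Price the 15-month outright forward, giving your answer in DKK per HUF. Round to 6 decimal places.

0.016914

T = 15/12 years.
HUF accumulates by 1 + 0.0522×15/12 = 1.065250.
DKK accumulates by 1 + 0.0723×15/12 = 1.090375.
Forward (HUF per DKK) = 60.518 × 1.065250 / 1.090375 = 59.12351.
Invert for DKK per HUF: 1 / 59.12351 = 0.016914.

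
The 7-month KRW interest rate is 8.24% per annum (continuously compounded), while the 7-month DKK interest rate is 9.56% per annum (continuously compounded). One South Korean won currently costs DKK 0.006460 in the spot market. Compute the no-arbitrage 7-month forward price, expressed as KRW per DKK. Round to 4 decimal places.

153.6114

T = 7/12 years.
DKK growth factor: e^(0.0956×7/12) = 1.05735094.
Growth of 1 KRW over T: e^(0.0824×7/12) = 1.049240602.
So F = 0.00646 × 1.05735094 / 1.049240602 = 0.00650993400 (DKK/KRW).
Quoted the other way: 1/0.00650993400 = 153.6114 KRW per DKK.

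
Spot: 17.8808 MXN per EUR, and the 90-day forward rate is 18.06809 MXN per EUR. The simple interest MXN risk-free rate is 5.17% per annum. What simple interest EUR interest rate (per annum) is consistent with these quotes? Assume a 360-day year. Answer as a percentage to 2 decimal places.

0.97%

T = 90/360 years.
By CIP, F/S equals the MXN-to-EUR growth ratio: 18.06809/17.8808 = 1.0104744.
The MXN side grows by 1 + 0.0517×90/360 = 1.012925.
So the EUR growth factor = 1.0024252.
(1.0024252 − 1)/T = 0.009701, i.e. 0.97%.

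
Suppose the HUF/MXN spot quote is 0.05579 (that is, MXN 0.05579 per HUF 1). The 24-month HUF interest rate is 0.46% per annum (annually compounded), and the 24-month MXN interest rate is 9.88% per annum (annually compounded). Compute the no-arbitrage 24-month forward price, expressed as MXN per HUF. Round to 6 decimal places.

0.066743

T = 2 years.
MXN accumulates by (1 + 0.0988)^2 = 1.2073614.
HUF accumulates by (1 + 0.0046)^2 = 1.0092212.
So F = 0.05579 × 1.2073614 / 1.0092212 = 0.06674324 (MXN/HUF).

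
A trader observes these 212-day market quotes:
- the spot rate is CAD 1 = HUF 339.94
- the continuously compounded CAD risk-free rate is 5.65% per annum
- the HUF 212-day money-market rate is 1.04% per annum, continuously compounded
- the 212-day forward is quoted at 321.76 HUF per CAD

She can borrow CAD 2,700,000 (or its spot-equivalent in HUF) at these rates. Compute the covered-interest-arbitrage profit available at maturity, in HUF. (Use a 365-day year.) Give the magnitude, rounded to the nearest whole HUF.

HUF 25,664,730

T = 212/365 years.
Route A — deposit CAD, sell forward: 2,700,000 × 1.03336083642 × 321.76 = HUF 897,734,293.36.
Route B — convert at spot, deposit HUF: 2,700,000 × 339.94 × 1.00605882885 = HUF 923,399,023.35.
The quoted forward undervalues CAD, so borrow CAD, convert to HUF at spot, deposit the HUF at 1.04%, and buy CAD forward at 321.76 to cover the loan.
The gap between the two covered legs is HUF 25,664,730.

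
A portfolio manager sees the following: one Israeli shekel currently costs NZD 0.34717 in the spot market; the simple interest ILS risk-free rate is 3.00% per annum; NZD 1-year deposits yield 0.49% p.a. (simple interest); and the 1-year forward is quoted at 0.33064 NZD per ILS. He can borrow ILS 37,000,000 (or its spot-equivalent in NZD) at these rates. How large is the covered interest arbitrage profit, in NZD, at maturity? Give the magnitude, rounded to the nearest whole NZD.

T = 1 year.
Keep in ILS, deliver into the forward: 37,000,000·1.030000·0.33064 = NZD 12,600,690.40.
Swap to NZD now, deposit: 37,000,000·0.34717·1.004900 = NZD 12,908,231.92.
The quoted forward undervalues ILS, so borrow ILS, convert to NZD at spot, deposit the NZD at 0.49%, and buy ILS forward at 0.33064 to cover the loan.
The gap between the two covered legs is NZD 307,542.

NZD 307,542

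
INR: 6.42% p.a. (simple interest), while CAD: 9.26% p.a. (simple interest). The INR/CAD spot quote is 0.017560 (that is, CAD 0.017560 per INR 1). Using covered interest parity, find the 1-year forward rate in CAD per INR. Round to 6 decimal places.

0.018029

T = 1 year.
CAD accumulates by 1 + 0.0926×1 = 1.092600.
INR accumulates by 1 + 0.0642×1 = 1.064200.
So F = 0.01756 × 1.092600 / 1.064200 = 0.01802862 (CAD/INR).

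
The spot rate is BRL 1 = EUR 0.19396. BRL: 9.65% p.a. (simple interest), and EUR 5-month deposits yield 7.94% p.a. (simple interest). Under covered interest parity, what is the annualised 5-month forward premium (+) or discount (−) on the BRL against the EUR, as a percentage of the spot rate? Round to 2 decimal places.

T = 5/12 years.
No-arbitrage forward: 0.19396 × 1.0330833 / 1.0402083 = 0.19263145 EUR/BRL.
Annualised premium = (F − S)/S × (1/T) = (0.19263145 − 0.19396)/0.19396 ÷ (5/12) = -1.64%.

-1.64%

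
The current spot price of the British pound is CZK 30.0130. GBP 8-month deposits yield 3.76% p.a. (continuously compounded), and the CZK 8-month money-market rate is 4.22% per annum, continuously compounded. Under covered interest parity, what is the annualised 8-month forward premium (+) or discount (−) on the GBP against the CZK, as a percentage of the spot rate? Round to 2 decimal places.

T = 8/12 years.
F = S · g_CZK/g_GBP = 30.013 × 1.0285328/1.0253835 = 30.1051801.
(F − S)/S ÷ T = (30.1051801 − 30.013)/30.013/(8/12) = 0.004607 → 0.46%.

+0.46%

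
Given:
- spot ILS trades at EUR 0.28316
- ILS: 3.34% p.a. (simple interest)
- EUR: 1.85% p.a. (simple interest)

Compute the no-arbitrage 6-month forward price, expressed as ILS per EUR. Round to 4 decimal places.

T = 6/12 years.
EUR accumulates by 1 + 0.0185×6/12 = 1.009250.
ILS growth factor: 1 + 0.0334×6/12 = 1.016700.
Forward (EUR per ILS) = 0.28316 × 1.009250 / 1.016700 = 0.2810851.
Invert for ILS per EUR: 1 / 0.2810851 = 3.5576.

3.5576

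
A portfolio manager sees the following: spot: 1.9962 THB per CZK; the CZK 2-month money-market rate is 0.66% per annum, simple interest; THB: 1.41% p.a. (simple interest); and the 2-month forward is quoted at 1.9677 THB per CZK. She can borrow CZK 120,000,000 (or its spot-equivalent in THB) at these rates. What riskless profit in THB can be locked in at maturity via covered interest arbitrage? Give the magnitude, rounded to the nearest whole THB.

THB 3,723,192

T = 2/12 years.
Keep in CZK, deliver into the forward: 120,000,000·1.001100·1.9677 = THB 236,383,736.40.
Swap to THB now, deposit: 120,000,000·1.9962·1.002350 = THB 240,106,928.40.
The quoted forward undervalues CZK, so borrow CZK, convert to THB at spot, deposit the THB at 1.41%, and buy CZK forward at 1.9677 to cover the loan.
Profit = 240,106,928.40 − 236,383,736.40 = THB 3,723,192.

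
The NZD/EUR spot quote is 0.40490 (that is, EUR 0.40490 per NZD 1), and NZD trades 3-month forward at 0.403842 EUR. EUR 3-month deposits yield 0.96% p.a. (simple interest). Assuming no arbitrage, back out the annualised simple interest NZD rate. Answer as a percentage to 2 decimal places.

2.01%

T = 3/12 years.
F/S = 0.403842/0.4049 = 0.9973870 = (growth of EUR) / (growth of NZD).
EUR growth factor: 1 + 0.0096×3/12 = 1.002400.
So the NZD growth factor = 1.0050261.
(1.0050261 − 1)/T = 0.020104, i.e. 2.01%.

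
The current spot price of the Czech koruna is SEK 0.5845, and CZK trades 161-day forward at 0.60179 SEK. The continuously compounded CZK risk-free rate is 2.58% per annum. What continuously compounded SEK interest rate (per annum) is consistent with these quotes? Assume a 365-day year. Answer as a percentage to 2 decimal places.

T = 161/365 years.
CIP gives F = S · g_SEK/g_CZK, so g_SEK/g_CZK = 0.60179/0.5845 = 1.0295808.
The CZK side grows by e^(0.0258×161/365) = 1.0114453.
Hence g_SEK = 1.0413647.
r = ln(1.0413647)/(161/365) = 0.091889 → 9.19%.

9.19%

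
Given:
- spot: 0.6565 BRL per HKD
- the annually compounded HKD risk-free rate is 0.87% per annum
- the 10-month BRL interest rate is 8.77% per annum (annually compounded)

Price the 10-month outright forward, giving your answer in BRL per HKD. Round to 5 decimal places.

T = 10/12 years.
BRL growth factor: (1 + 0.0877)^(10/12) = 1.0725666.
HKD accumulates by (1 + 0.0087)^(10/12) = 1.0072448.
CIP: F = S · (grow BRL)/(grow HKD) = 0.6565 × 1.0725666/1.0072448 = 0.6990753 BRL per HKD.

0.69908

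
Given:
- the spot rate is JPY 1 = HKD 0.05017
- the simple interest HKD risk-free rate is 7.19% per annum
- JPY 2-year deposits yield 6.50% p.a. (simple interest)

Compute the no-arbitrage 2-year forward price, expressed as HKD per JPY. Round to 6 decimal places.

0.050783

T = 2 years.
HKD growth factor: 1 + 0.0719×2 = 1.143800.
Growth of 1 JPY over T: 1 + 0.0650×2 = 1.130000.
So F = 0.05017 × 1.143800 / 1.130000 = 0.05078270 (HKD/JPY).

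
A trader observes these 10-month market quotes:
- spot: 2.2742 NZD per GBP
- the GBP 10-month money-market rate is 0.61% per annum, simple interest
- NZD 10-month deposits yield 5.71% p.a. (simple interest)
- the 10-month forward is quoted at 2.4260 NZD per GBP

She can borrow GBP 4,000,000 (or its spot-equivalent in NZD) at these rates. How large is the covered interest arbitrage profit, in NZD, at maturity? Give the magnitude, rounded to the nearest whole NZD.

T = 10/12 years.
Route A — deposit GBP, sell forward: 4,000,000 × 1.005083333 × 2.4260 = NZD 9,753,328.66.
Route B — convert at spot, deposit NZD: 4,000,000 × 2.2742 × 1.047583333 = NZD 9,529,656.06.
The quoted forward overvalues GBP, so borrow NZD, buy GBP at spot, deposit the GBP at 0.61%, and sell the proceeds forward at 2.4260.
The gap between the two covered legs is NZD 223,673.

NZD 223,673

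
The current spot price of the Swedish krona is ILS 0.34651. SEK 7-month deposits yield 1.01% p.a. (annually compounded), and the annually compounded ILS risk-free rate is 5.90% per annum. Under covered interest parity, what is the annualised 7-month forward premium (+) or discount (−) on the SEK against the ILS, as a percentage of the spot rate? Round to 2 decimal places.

+4.79%

T = 7/12 years.
F = S · g_ILS/g_SEK = 0.34651 × 1.034005/1.0058793 = 0.35619887.
(F − S)/S ÷ T = (0.35619887 − 0.34651)/0.34651/(7/12) = 0.047934 → 4.79%.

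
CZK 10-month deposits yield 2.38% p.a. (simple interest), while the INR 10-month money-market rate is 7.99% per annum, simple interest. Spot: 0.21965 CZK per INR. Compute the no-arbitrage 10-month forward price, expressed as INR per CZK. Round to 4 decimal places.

4.7614

T = 10/12 years.
Growth of 1 CZK over T: 1 + 0.0238×10/12 = 1.0198333.
INR growth factor: 1 + 0.0799×10/12 = 1.0665833.
So F = 0.21965 × 1.0198333 / 1.0665833 = 0.2100224 (CZK/INR).
Invert for INR per CZK: 1 / 0.2100224 = 4.7614.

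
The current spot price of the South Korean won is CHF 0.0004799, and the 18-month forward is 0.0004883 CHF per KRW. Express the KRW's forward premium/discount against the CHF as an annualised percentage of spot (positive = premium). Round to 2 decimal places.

+1.17%

T = 18/12 years.
KRW trades forward at +1.75036% vs spot over the period.
Annualise by dividing by T: 0.0175036 / (18/12) = 0.011669 → 1.17%.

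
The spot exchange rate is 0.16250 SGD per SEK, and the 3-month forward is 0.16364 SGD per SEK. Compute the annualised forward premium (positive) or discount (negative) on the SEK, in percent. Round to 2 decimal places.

T = 3/12 years.
Period premium: (0.16364 − 0.1625)/0.1625 = 0.0070154.
×(1/T) gives 2.81% p.a.

+2.81%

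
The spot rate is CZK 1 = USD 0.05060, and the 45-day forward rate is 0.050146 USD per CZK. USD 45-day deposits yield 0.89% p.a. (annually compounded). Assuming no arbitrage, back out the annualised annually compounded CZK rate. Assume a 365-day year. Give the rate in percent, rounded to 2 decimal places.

8.54%

T = 45/365 years.
By CIP, F/S equals the USD-to-CZK growth ratio: 0.050146/0.0506 = 0.9910277.
USD growth factor: (1 + 0.0089)^(45/365) = 1.001093.
That pins the CZK growth at 1.0101564.
Annualise: 1.0101564^(365/45) − 1 = 0.085417 = 8.54%.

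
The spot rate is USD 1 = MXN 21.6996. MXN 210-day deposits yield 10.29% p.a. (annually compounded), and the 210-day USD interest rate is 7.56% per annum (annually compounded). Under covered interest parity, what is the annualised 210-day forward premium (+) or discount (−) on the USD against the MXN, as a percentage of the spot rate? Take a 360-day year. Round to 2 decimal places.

T = 210/360 years.
No-arbitrage forward: 21.6996 × 1.0587971 / 1.0434291 = 22.0191995 MXN/USD.
Annualised premium = (F − S)/S × (1/T) = (22.0191995 − 21.6996)/21.6996 ÷ (210/360) = 2.52%.

+2.52%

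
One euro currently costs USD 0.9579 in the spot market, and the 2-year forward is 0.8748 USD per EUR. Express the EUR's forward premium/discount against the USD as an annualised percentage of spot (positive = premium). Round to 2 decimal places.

T = 2 years.
EUR trades forward at -8.67523% vs spot over the period.
Annualise by dividing by T: -0.0867523 / 2 = -0.043376 → -4.34%.

-4.34%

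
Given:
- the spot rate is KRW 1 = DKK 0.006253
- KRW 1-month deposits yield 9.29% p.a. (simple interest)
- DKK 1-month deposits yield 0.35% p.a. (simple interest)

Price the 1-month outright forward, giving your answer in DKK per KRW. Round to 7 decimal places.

T = 1/12 years.
DKK growth factor: 1 + 0.0035×1/12 = 1.0002917.
Growth of 1 KRW over T: 1 + 0.0929×1/12 = 1.0077417.
CIP: F = S · (grow DKK)/(grow KRW) = 0.006253 × 1.0002917/1.0077417 = 0.006206773 DKK per KRW.

0.0062068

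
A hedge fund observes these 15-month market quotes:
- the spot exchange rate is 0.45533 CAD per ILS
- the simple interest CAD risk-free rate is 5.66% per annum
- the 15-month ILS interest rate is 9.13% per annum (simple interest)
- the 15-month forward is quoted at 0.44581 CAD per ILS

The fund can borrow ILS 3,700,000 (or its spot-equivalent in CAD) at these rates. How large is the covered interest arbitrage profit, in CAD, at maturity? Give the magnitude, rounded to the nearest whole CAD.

T = 15/12 years.
Invest the ILS and cover forward: 3,700,000 × 1.114125 × 0.44581 = CAD 1,837,745.85.
Convert at spot and invest in CAD: 3,700,000 × 0.45533 × 1.070750 = CAD 1,803,915.01.
The quoted forward overvalues ILS, so borrow CAD, buy ILS at spot, deposit the ILS at 9.13%, and sell the proceeds forward at 0.44581.
Profit = 1,837,745.85 − 1,803,915.01 = CAD 33,831.

CAD 33,831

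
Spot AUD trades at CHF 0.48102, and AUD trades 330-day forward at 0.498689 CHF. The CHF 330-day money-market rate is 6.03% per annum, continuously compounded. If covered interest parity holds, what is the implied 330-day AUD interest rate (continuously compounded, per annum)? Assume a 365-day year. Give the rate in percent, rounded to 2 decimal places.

T = 330/365 years.
By CIP, F/S equals the CHF-to-AUD growth ratio: 0.498689/0.48102 = 1.0367324.
CHF growth factor: e^(0.0603×330/365) = 1.0560313.
Hence g_AUD = 1.0186151.
Take logs: ln 1.0186151 / (330/365) = 0.020400, so 2.04%.

2.04%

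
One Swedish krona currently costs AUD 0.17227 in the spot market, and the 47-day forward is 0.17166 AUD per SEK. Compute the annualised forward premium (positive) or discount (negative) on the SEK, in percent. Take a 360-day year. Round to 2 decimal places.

-2.71%

T = 47/360 years.
SEK trades forward at -0.35410% vs spot over the period.
×(1/T) gives -2.71% p.a.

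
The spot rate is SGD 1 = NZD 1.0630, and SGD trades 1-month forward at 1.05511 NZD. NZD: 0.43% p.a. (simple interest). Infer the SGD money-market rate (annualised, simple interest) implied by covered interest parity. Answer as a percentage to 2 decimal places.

T = 1/12 years.
CIP gives F = S · g_NZD/g_SGD, so g_NZD/g_SGD = 1.05511/1.063 = 0.9925776.
The NZD side grows by 1 + 0.0043×1/12 = 1.0003583.
Hence g_SGD = 1.0078389.
(1.0078389 − 1)/T = 0.094067, i.e. 9.41%.

9.41%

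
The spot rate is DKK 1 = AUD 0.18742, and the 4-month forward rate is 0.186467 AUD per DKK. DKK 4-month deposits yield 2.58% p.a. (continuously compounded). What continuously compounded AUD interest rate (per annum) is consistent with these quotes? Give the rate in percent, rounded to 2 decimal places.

T = 4/12 years.
CIP gives F = S · g_AUD/g_DKK, so g_AUD/g_DKK = 0.186467/0.18742 = 0.9949152.
DKK growth factor: e^(0.0258×4/12) = 1.0086371.
Hence g_AUD = 1.0035084.
r = ln(1.0035084)/(4/12) = 0.010507 → 1.05%.

1.05%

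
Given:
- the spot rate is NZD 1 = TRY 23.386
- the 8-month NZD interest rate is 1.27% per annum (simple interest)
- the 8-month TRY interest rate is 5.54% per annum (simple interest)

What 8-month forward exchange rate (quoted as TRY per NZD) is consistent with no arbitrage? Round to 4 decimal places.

24.0461

T = 8/12 years.
Growth of 1 TRY over T: 1 + 0.0554×8/12 = 1.03693333.
NZD growth factor: 1 + 0.0127×8/12 = 1.00846667.
So F = 23.386 × 1.03693333 / 1.00846667 = 24.046132 (TRY/NZD).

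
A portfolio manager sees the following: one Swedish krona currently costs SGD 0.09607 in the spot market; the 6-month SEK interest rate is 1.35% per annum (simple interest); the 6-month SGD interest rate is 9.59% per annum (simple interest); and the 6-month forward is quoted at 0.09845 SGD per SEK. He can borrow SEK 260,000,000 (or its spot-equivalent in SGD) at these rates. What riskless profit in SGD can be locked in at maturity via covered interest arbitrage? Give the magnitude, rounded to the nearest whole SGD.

SGD 406,125

T = 6/12 years.
Keep in SEK, deliver into the forward: 260,000,000·1.006750·0.09845 = SGD 25,769,779.75.
Swap to SGD now, deposit: 260,000,000·0.09607·1.047950 = SGD 26,175,904.69.
The quoted forward undervalues SEK, so borrow SEK, convert to SGD at spot, deposit the SGD at 9.59%, and buy SEK forward at 0.09845 to cover the loan.
The gap between the two covered legs is SGD 406,125.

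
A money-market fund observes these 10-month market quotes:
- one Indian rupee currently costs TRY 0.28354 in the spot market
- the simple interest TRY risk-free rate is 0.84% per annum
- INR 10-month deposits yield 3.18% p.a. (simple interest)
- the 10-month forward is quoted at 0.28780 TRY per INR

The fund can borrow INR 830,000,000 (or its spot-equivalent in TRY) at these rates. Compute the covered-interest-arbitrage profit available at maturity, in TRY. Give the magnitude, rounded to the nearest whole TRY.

T = 10/12 years.
Route A — deposit INR, sell forward: 830,000,000 × 1.026500 × 0.28780 = TRY 245,204,161.00.
Route B — convert at spot, deposit TRY: 830,000,000 × 0.28354 × 1.007000 = TRY 236,985,567.40.
The quoted forward overvalues INR, so borrow TRY, buy INR at spot, deposit the INR at 3.18%, and sell the proceeds forward at 0.28780.
Profit = 245,204,161.00 − 236,985,567.40 = TRY 8,218,594.

TRY 8,218,594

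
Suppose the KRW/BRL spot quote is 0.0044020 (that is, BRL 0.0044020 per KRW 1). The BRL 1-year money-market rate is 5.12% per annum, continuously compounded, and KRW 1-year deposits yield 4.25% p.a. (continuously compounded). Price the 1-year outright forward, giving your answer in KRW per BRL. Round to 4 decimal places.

225.2017

T = 1 year.
Growth of 1 BRL over T: e^(0.0512×1) = 1.052533379.
Growth of 1 KRW over T: e^(0.0425×1) = 1.043416056.
Forward (BRL per KRW) = 0.004402 × 1.052533379 / 1.043416056 = 0.00444046448.
Quoted the other way: 1/0.00444046448 = 225.2017 KRW per BRL.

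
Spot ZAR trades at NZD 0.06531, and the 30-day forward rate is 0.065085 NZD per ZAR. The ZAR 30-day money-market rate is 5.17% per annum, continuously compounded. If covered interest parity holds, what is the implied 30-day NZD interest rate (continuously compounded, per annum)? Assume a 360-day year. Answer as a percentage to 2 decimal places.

1.03%

T = 30/360 years.
By CIP, F/S equals the NZD-to-ZAR growth ratio: 0.065085/0.06531 = 0.9965549.
ZAR growth factor: e^(0.0517×30/360) = 1.0043176.
Hence g_NZD = 1.0008576.
Take logs: ln 1.0008576 / (30/360) = 0.010287, so 1.03%.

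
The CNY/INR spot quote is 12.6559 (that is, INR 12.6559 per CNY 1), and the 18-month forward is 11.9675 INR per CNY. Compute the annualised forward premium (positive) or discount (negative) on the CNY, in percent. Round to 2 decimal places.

T = 18/12 years.
(F − S)/S = (11.9675 − 12.6559)/12.6559 = -0.0543936.
×(1/T) gives -3.63% p.a.

-3.63%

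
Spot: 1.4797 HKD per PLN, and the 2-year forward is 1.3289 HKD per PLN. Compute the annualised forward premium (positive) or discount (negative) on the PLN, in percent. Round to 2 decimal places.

-5.10%

T = 2 years.
(F − S)/S = (1.3289 − 1.4797)/1.4797 = -0.1019125.
Annualise by dividing by T: -0.1019125 / 2 = -0.050956 → -5.10%.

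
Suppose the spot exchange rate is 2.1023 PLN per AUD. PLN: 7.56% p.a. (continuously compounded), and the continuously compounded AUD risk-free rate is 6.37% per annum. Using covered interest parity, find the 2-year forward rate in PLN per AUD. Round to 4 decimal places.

T = 2 years.
Growth of 1 PLN over T: e^(0.0756×2) = 1.1632293.
AUD growth factor: e^(0.0637×2) = 1.1358713.
CIP: F = S · (grow PLN)/(grow AUD) = 2.1023 × 1.1632293/1.1358713 = 2.152935 PLN per AUD.

2.1529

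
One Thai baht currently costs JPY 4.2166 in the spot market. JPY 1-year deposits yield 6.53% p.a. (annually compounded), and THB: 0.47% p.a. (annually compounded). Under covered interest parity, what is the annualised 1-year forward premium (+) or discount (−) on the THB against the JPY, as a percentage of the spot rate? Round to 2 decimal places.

+6.03%

T = 1 year.
F = S · g_JPY/g_THB = 4.2166 × 1.065300/1.004700 = 4.4709306.
(F − S)/S ÷ T = (4.4709306 − 4.2166)/4.2166/1 = 0.060317 → 6.03%.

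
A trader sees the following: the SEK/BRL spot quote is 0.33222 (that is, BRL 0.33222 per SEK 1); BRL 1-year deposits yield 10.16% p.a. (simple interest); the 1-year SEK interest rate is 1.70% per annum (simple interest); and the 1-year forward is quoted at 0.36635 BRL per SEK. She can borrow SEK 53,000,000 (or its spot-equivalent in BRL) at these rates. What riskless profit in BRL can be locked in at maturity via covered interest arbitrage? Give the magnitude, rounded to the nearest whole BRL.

T = 1 year.
Route A — deposit SEK, sell forward: 53,000,000 × 1.017000 × 0.36635 = BRL 19,746,631.35.
Route B — convert at spot, deposit BRL: 53,000,000 × 0.33222 × 1.101600 = BRL 19,396,598.26.
The quoted forward overvalues SEK, so borrow BRL, buy SEK at spot, deposit the SEK at 1.70%, and sell the proceeds forward at 0.36635.
Profit = 19,746,631.35 − 19,396,598.26 = BRL 350,033.

BRL 350,033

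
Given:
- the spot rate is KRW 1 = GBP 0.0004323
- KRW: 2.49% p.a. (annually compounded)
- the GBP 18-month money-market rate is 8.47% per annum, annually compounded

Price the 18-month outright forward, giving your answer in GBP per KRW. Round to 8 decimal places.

T = 18/12 years.
GBP growth factor: (1 + 0.0847)^(18/12) = 1.1297035.
Growth of 1 KRW over T: (1 + 0.0249)^(18/12) = 1.0375815.
Forward (GBP per KRW) = 0.0004323 × 1.1297035 / 1.0375815 = 0.0004706819.

0.00047068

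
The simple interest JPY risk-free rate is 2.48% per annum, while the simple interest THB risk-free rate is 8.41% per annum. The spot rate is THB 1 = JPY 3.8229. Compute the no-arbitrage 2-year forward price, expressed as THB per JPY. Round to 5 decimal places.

T = 2 years.
JPY growth factor: 1 + 0.0248×2 = 1.049600.
THB accumulates by 1 + 0.0841×2 = 1.168200.
CIP: F = S · (grow JPY)/(grow THB) = 3.8229 × 1.049600/1.168200 = 3.434785 JPY per THB.
Quoted the other way: 1/3.434785 = 0.29114 THB per JPY.

0.29114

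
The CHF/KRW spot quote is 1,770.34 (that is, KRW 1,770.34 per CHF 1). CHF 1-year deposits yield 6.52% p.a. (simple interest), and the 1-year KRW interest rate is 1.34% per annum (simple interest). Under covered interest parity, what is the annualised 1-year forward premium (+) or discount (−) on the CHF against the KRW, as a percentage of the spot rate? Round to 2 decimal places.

T = 1 year.
CIP forward (KRW per CHF) = 1770.34 × 1.013400/1.065200 = 1684.24949.
Annualised premium = (F − S)/S × (1/T) = (1684.24949 − 1770.34)/1770.34 ÷ 1 = -4.86%.

-4.86%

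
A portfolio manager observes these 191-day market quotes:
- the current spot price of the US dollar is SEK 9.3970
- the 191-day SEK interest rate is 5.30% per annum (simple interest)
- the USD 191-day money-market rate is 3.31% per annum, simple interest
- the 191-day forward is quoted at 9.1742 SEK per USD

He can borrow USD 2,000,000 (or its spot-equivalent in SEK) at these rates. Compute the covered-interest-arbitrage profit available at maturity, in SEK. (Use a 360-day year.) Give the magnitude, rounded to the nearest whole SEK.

SEK 651,853

T = 191/360 years.
Keep in USD, deliver into the forward: 2,000,000·1.0175613889·9.1742 = SEK 18,670,623.39.
Swap to SEK now, deposit: 2,000,000·9.3970·1.0281194444 = SEK 19,322,476.84.
The quoted forward undervalues USD, so borrow USD, convert to SEK at spot, deposit the SEK at 5.30%, and buy USD forward at 9.1742 to cover the loan.
Arbitrage profit = |18,670,623.39 − 19,322,476.84| = SEK 651,853.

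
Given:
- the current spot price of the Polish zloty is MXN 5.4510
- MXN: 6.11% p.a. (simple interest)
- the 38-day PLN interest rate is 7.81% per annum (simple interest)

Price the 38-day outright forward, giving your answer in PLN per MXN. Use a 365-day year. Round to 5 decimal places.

0.18378

T = 38/365 years.
Growth of 1 MXN over T: 1 + 0.0611×38/365 = 1.0063611.
PLN growth factor: 1 + 0.0781×38/365 = 1.008131.
So F = 5.451 × 1.0063611 / 1.008131 = 5.441430 (MXN/PLN).
Invert for PLN per MXN: 1 / 5.441430 = 0.18378.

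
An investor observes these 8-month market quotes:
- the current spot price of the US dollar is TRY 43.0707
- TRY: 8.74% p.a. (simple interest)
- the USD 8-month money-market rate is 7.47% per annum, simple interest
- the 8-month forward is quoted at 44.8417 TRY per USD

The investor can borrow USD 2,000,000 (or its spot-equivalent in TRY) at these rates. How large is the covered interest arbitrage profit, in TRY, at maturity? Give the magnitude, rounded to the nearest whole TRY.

T = 8/12 years.
Invest the USD and cover forward: 2,000,000 × 1.049800 × 44.8417 = TRY 94,149,633.32.
Convert at spot and invest in TRY: 2,000,000 × 43.0707 × 1.0582666667 = TRY 91,160,572.24.
The quoted forward overvalues USD, so borrow TRY, buy USD at spot, deposit the USD at 7.47%, and sell the proceeds forward at 44.8417.
The gap between the two covered legs is TRY 2,989,061.

TRY 2,989,061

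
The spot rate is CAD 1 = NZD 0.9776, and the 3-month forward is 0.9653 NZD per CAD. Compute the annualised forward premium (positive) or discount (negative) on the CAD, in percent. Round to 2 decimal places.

T = 3/12 years.
CAD trades forward at -1.25818% vs spot over the period.
Annualise by dividing by T: -0.0125818 / (3/12) = -0.050327 → -5.03%.

-5.03%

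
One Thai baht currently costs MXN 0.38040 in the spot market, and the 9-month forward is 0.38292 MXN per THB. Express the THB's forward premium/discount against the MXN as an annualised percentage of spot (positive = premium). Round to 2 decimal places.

T = 9/12 years.
(F − S)/S = (0.38292 − 0.3804)/0.3804 = 0.0066246.
Annualise by dividing by T: 0.0066246 / (9/12) = 0.008833 → 0.88%.

+0.88%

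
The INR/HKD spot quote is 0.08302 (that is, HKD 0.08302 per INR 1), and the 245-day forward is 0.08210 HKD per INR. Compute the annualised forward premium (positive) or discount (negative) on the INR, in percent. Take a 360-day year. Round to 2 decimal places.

T = 245/360 years.
INR trades forward at -1.10817% vs spot over the period.
Per annum: -0.0110817 / (245/360) = -0.016283 = -1.63%.

-1.63%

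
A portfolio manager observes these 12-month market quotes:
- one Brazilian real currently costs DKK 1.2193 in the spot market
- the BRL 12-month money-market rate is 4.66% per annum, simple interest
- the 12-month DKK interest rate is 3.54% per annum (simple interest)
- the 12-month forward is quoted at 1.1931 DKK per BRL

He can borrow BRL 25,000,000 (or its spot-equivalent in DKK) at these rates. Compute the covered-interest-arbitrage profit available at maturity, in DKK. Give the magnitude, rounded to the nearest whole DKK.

T = 1 year.
Route A — deposit BRL, sell forward: 25,000,000 × 1.046600 × 1.1931 = DKK 31,217,461.50.
Route B — convert at spot, deposit DKK: 25,000,000 × 1.2193 × 1.035400 = DKK 31,561,580.50.
The quoted forward undervalues BRL, so borrow BRL, convert to DKK at spot, deposit the DKK at 3.54%, and buy BRL forward at 1.1931 to cover the loan.
Arbitrage profit = |31,217,461.50 − 31,561,580.50| = DKK 344,119.

DKK 344,119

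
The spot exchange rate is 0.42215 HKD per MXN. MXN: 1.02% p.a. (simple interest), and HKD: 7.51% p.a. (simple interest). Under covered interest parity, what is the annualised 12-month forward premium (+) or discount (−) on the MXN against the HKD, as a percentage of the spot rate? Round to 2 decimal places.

+6.42%

T = 1 year.
No-arbitrage forward: 0.42215 × 1.075100 / 1.010200 = 0.44927090 HKD/MXN.
Annualised premium = (F − S)/S × (1/T) = (0.44927090 − 0.42215)/0.42215 ÷ 1 = 6.42%.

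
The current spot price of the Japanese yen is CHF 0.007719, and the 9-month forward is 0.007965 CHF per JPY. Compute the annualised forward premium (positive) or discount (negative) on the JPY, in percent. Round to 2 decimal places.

+4.25%

T = 9/12 years.
Period premium: (0.007965 − 0.007719)/0.007719 = 0.0318694.
Annualise by dividing by T: 0.0318694 / (9/12) = 0.042493 → 4.25%.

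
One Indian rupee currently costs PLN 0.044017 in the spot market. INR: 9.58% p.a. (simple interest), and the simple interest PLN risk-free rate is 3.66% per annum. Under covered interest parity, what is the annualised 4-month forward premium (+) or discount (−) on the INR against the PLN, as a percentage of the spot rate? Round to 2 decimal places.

-5.74%

T = 4/12 years.
CIP forward (PLN per INR) = 0.044017 × 1.012200/1.0319333 = 0.043175278.
Annualised premium = (F − S)/S × (1/T) = (0.043175278 − 0.044017)/0.044017 ÷ (4/12) = -5.74%.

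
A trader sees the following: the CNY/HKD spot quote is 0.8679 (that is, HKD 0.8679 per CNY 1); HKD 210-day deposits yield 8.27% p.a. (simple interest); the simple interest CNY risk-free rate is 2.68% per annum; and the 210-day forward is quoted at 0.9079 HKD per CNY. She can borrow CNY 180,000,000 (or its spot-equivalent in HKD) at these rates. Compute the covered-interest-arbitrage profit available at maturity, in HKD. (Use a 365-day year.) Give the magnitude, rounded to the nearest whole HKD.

HKD 2,286,662

T = 210/365 years.
Route A — deposit CNY, sell forward: 180,000,000 × 1.01541917808 × 0.9079 = HKD 165,941,832.92.
Route B — convert at spot, deposit HKD: 180,000,000 × 0.8679 × 1.04758082192 = HKD 163,655,171.16.
The quoted forward overvalues CNY, so borrow HKD, buy CNY at spot, deposit the CNY at 2.68%, and sell the proceeds forward at 0.9079.
Profit = 165,941,832.92 − 163,655,171.16 = HKD 2,286,662.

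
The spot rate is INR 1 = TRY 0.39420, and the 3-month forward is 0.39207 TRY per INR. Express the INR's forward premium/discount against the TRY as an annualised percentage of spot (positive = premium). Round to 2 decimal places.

-2.16%

T = 3/12 years.
Period premium: (0.39207 − 0.3942)/0.3942 = -0.0054033.
Per annum: -0.0054033 / (3/12) = -0.021613 = -2.16%.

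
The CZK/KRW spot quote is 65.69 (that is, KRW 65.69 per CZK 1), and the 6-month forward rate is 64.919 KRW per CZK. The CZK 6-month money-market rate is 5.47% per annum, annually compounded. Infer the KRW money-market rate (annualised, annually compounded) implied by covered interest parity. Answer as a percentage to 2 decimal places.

3.01%

T = 6/12 years.
F/S = 64.919/65.69 = 0.9882631 = (growth of KRW) / (growth of CZK).
CZK growth factor: (1 + 0.0547)^(6/12) = 1.0269859.
Hence g_KRW = 1.0149323.
r = 1.0149323^(12/6) − 1 = 0.030088 → 3.01%.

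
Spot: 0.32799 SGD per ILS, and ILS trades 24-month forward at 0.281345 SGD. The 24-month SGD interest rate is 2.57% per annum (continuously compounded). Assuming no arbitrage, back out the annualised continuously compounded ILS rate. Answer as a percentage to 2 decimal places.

10.24%

T = 2 years.
By CIP, F/S equals the SGD-to-ILS growth ratio: 0.281345/0.32799 = 0.8577853.
SGD growth factor: e^(0.0257×2) = 1.0527439.
So the ILS growth factor = 1.2272813.
Take logs: ln 1.2272813 / 2 = 0.102401, so 10.24%.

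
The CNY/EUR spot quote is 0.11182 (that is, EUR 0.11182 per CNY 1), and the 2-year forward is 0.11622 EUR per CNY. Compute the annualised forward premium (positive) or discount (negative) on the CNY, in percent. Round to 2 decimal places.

T = 2 years.
Period premium: (0.11622 − 0.11182)/0.11182 = 0.0393490.
Per annum: 0.0393490 / 2 = 0.019675 = 1.97%.

+1.97%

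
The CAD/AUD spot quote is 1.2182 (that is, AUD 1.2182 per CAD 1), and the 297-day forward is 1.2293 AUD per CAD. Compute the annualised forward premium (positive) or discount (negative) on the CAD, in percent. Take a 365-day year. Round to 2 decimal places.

T = 297/365 years.
(F − S)/S = (1.2293 − 1.2182)/1.2182 = 0.0091118.
Annualise by dividing by T: 0.0091118 / (297/365) = 0.011198 → 1.12%.

+1.12%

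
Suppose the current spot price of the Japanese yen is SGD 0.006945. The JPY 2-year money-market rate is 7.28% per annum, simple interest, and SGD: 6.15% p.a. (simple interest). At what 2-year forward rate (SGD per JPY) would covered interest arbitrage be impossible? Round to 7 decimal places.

T = 2 years.
Growth of 1 SGD over T: 1 + 0.0615×2 = 1.123000.
JPY accumulates by 1 + 0.0728×2 = 1.145600.
Forward (SGD per JPY) = 0.006945 × 1.123000 / 1.145600 = 0.006807991.

0.0068080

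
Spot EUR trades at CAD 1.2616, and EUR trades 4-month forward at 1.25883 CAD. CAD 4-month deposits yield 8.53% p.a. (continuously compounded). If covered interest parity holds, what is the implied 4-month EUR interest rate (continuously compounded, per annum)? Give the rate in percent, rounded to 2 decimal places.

T = 4/12 years.
F/S = 1.25883/1.2616 = 0.9978044 = (growth of CAD) / (growth of EUR).
CAD growth factor: e^(0.0853×4/12) = 1.0288414.
Hence g_EUR = 1.0311053.
Take logs: ln 1.0311053 / (4/12) = 0.091894, so 9.19%.

9.19%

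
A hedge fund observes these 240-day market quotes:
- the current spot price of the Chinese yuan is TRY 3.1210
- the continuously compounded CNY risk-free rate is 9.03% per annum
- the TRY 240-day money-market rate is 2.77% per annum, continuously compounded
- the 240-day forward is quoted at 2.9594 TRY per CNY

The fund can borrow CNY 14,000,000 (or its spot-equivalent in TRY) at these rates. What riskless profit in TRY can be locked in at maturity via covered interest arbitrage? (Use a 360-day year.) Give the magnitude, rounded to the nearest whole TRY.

TRY 505,992

T = 240/360 years.
Invest the CNY and cover forward: 14,000,000 × 1.0620489351 × 2.9594 = TRY 44,002,386.66.
Convert at spot and invest in TRY: 14,000,000 × 3.1210 × 1.01863823 = TRY 44,508,378.82.
The quoted forward undervalues CNY, so borrow CNY, convert to TRY at spot, deposit the TRY at 2.77%, and buy CNY forward at 2.9594 to cover the loan.
Profit = 44,508,378.82 − 44,002,386.66 = TRY 505,992.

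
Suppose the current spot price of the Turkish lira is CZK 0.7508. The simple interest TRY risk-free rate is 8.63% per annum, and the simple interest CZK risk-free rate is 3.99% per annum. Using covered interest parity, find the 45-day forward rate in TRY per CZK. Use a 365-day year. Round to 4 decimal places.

T = 45/365 years.
Growth of 1 CZK over T: 1 + 0.0399×45/365 = 1.0049192.
TRY accumulates by 1 + 0.0863×45/365 = 1.0106397.
So F = 0.7508 × 1.0049192 / 1.0106397 = 0.7465503 (CZK/TRY).
Quoted the other way: 1/0.7465503 = 1.3395 TRY per CZK.

1.3395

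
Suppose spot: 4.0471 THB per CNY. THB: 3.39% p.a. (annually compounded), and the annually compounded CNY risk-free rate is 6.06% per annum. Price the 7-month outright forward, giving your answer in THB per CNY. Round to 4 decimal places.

T = 7/12 years.
Growth of 1 THB over T: (1 + 0.0339)^(7/12) = 1.0196375.
CNY growth factor: (1 + 0.0606)^(7/12) = 1.034916.
Forward (THB per CNY) = 4.0471 × 1.0196375 / 1.034916 = 3.987353.

3.9874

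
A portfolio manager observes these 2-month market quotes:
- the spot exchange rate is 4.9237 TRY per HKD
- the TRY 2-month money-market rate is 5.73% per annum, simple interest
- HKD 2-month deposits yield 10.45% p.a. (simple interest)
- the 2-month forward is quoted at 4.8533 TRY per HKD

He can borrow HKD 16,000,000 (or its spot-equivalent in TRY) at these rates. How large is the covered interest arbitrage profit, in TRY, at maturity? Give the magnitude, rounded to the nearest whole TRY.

T = 2/12 years.
Route A — deposit HKD, sell forward: 16,000,000 × 1.0174166667 × 4.8533 = TRY 79,005,252.94.
Route B — convert at spot, deposit TRY: 16,000,000 × 4.9237 × 1.009550 = TRY 79,531,541.36.
The quoted forward undervalues HKD, so borrow HKD, convert to TRY at spot, deposit the TRY at 5.73%, and buy HKD forward at 4.8533 to cover the loan.
The gap between the two covered legs is TRY 526,288.

TRY 526,288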